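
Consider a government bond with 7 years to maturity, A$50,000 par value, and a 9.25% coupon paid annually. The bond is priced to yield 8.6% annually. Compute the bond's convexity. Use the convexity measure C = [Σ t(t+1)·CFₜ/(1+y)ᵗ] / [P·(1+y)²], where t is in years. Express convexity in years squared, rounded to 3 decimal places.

33.962

With y = 0.086:
  t   CF        PV=CF/(1+0.086)^t    t·PV        t(t+1)·PV
  1     4,625.00     4,258.7477     4,258.7477       8,517.4954
  2     4,625.00     3,921.4988     7,842.9976      23,528.9928
  3     4,625.00     3,610.9565    10,832.8696      43,331.4785
  4     4,625.00     3,325.0060    13,300.0241      66,500.1204
  5     4,625.00     3,061.6998    15,308.4992      91,850.9951
  6     4,625.00     2,819.2448    16,915.4687     118,408.2809
  7    54,625.00    30,660.7429   214,625.2002   1,717,001.6014
  Σ                 51,657.8966   283,083.8071   2,069,138.9645
P = 51,657.8966.
Convexity = Σ t(t+1)·PV / [P·(1+y)²] = 2,069,138.9645 / (51,657.8966 × 1.179396) = 33.96200.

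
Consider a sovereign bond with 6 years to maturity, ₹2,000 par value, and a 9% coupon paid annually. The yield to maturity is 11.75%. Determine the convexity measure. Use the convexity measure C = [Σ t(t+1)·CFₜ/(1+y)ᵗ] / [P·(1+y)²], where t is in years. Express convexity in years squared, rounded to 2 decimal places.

With y = 0.1175:
  t   CF        PV=CF/(1+0.1175)^t    t·PV        t(t+1)·PV
  1       180.00       161.0738       161.0738         322.1477
  2       180.00       144.1377       288.2753         864.8259
  3       180.00       128.9822       386.9467       1,547.7869
  4       180.00       115.4203       461.6814       2,308.4070
  5       180.00       103.2844       516.4221       3,098.5328
  6     2,180.00     1,119.3639     6,716.1835      47,013.2845
  Σ                  1,772.2624     8,530.5829      55,154.9847
P = 1,772.2624.
Convexity = Σ t(t+1)·PV / [P·(1+y)²] = 55,154.9847 / (1,772.2624 × 1.248806) = 24.92078.

24.92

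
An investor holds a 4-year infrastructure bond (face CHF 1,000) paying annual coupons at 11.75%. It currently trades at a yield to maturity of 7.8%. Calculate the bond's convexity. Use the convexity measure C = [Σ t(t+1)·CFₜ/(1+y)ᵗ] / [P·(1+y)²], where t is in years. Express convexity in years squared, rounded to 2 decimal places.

14.07

With y = 0.078:
  t   CF        PV=CF/(1+0.078)^t    t·PV        t(t+1)·PV
  1       117.50       108.9981       108.9981         217.9963
  2       117.50       101.1115       202.2229         606.6687
  3       117.50        93.7954       281.3862       1,125.5449
  4     1,117.50       827.5085     3,310.0342      16,550.1710
  Σ                  1,131.4136     3,902.6415      18,500.3809
P = 1,131.4136.
Convexity = Σ t(t+1)·PV / [P·(1+y)²] = 18,500.3809 / (1,131.4136 × 1.162084) = 14.07090.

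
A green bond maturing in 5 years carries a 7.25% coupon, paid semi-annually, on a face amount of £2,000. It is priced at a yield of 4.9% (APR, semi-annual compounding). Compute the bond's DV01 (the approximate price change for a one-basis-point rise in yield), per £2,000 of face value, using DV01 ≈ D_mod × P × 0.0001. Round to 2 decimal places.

Periodic yield y = 0.0245.
  t   CF        PV=CF/(1+0.0245)^t    t·PV
  1        72.50        70.7662        70.7662
  2        72.50        69.0739       138.1478
  3        72.50        67.4221       202.2662
  4        72.50        65.8097       263.2389
  5        72.50        64.2360       321.1798
  6        72.50        62.6998       376.1989
  7        72.50        61.2004       428.4028
  8        72.50        59.7368       477.8948
  9        72.50        58.3083       524.7747
  10    2,072.50     1,626.9526    16,269.5264
  Σ                  2,206.2059    19,072.3966
P = 2,206.2059; D_Mac = 8.64489 half-year periods = 4.32244 yrs; D_mod = 4.21908 yrs.
DV01 ≈ 4.21908 × 2,206.2059 × 0.0001 = 0.930815.

£0.93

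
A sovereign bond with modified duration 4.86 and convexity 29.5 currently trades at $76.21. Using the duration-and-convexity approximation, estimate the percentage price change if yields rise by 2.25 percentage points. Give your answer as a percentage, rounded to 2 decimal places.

-10.19%

Duration effect: -D_mod·Δy = -4.86 × (+0.0225) = -0.109350
Convexity effect: ½·C·(Δy)² = 0.5 × 29.5 × (0.0225)² = +0.0074671875
ΔP/P ≈ -0.109350 + 0.0074671875 = -0.1018828125
= -10.18828125%.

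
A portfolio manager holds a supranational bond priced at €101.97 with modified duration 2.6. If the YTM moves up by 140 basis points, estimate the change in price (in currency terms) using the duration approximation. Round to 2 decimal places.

Duration approximation: ΔP/P ≈ -D_mod · Δy = -2.6 × (+0.014) = -0.036400.
ΔP ≈ 101.97 × (-0.036400) = -3.711708.

-€3.71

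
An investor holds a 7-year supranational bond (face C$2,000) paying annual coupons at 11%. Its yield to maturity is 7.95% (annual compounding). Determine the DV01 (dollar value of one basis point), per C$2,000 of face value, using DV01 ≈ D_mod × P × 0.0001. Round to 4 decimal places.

C$1.1520

Periodic yield y = 0.0795.
  t   CF        PV=CF/(1+0.0795)^t    t·PV
  1       220.00       203.7981       203.7981
  2       220.00       188.7893       377.5786
  3       220.00       174.8859       524.6576
  4       220.00       162.0064       648.0255
  5       220.00       150.0754       750.3769
  6       220.00       139.0230       834.1383
  7     2,220.00     1,299.5544     9,096.8805
  Σ                  2,318.1324    12,435.4554
P = 2,318.1324; D_Mac = 5.36443 yrs; D_mod = 4.96936 yrs.
DV01 ≈ 4.96936 × 2,318.1324 × 0.0001 = 1.151964.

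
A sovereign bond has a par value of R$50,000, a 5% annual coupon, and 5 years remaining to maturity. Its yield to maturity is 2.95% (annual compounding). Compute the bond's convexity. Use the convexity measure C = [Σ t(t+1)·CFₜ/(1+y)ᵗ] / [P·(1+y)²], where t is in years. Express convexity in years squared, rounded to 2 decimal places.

With y = 0.0295:
  t   CF        PV=CF/(1+0.0295)^t    t·PV        t(t+1)·PV
  1     2,500.00     2,428.3633     2,428.3633       4,856.7266
  2     2,500.00     2,358.7793     4,717.5586      14,152.6758
  3     2,500.00     2,291.1892     6,873.5676      27,494.2705
  4     2,500.00     2,225.5359     8,902.1436      44,510.7181
  5    52,500.00    45,397.0412   226,985.2062   1,361,911.2374
  Σ                 54,700.9089   249,906.8394   1,452,925.6284
P = 54,700.9089.
Convexity = Σ t(t+1)·PV / [P·(1+y)²] = 1,452,925.6284 / (54,700.9089 × 1.059870) = 25.06087.

25.06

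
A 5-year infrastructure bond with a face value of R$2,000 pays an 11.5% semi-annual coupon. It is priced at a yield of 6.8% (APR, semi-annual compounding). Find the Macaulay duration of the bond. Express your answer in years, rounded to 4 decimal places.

Periodic yield y = 0.034. Discount each cash flow and weight by its period:
  t   CF        PV=CF/(1+0.034)^t    t·PV
  1       115.00       111.2186       111.2186
  2       115.00       107.5615       215.1230
  3       115.00       104.0246       312.0739
  4       115.00       100.6041       402.4164
  5       115.00        97.2960       486.4802
  6       115.00        94.0967       564.5805
  7       115.00        91.0027       637.0186
  8       115.00        88.0103       704.0824
  9       115.00        85.1163       766.0471
  10    2,115.00     1,513.9272    15,139.2717
  Σ                  2,392.8581    19,338.3124
Price P = Σ PV = 2,392.8581.
Macaulay duration = Σ(t·PV) / P = 19,338.3124 / 2,392.8581 = 8.08168 half-year periods.
In years: 8.08168 / 2 = 4.04084 years.

4.0408 years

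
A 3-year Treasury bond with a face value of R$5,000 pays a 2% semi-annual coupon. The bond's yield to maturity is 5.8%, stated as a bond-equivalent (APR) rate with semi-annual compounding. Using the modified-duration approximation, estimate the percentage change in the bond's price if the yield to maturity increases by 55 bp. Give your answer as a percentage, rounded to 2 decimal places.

Periodic yield y = 0.029. Modified duration first:
  t   CF        PV=CF/(1+0.029)^t    t·PV
  1        50.00        48.5909        48.5909
  2        50.00        47.2214        94.4429
  3        50.00        45.8906       137.6718
  4        50.00        44.5973       178.3892
  5        50.00        43.3404       216.7021
  6     5,050.00     4,254.0161    25,524.0966
  Σ                  4,483.6567    26,199.8935
P = 4,483.6567; D_Mac = 5.84342 half-year periods = 2.92171 yrs; D_mod = 2.92171/(1+0.029) = 2.83937 yrs.
ΔP/P ≈ -D_mod · Δy = -2.83937 × (+0.0055) = -0.015617 = -1.5617%.

-1.56%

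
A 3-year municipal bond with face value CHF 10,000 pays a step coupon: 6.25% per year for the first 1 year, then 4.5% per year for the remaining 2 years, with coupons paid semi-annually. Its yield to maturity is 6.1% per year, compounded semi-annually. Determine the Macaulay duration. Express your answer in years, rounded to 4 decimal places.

2.7995 years

Periodic yield y = 0.0305. Discount each cash flow and weight by its period:
  t   CF        PV=CF/(1+0.0305)^t    t·PV
  1       312.50       303.2508       303.2508
  2       312.50       294.2754       588.5509
  3       225.00       205.6073       616.8219
  4       225.00       199.5219       798.0875
  5       225.00       193.6166       968.0829
  6    10,225.00     8,538.3773    51,230.2636
  Σ                  9,734.6493    54,505.0576
Price P = Σ PV = 9,734.6493.
Macaulay duration = Σ(t·PV) / P = 54,505.0576 / 9,734.6493 = 5.59908 half-year periods.
In years: 5.59908 / 2 = 2.79954 years.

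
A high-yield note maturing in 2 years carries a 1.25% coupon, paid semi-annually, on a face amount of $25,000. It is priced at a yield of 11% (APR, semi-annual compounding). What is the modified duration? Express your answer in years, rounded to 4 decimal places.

1.8761 years

Periodic yield y = 0.055. First find Macaulay duration:
  t   CF        PV=CF/(1+0.055)^t    t·PV
  1       156.25       148.1043       148.1043
  2       156.25       140.3832       280.7664
  3       156.25       133.0646       399.1939
  4    25,156.25    20,306.5462    81,226.1848
  Σ                 20,728.0983    82,054.2493
P = 20,728.0983; Macaulay duration = 82,054.2493 / 20,728.0983 = 3.95860 half-year periods = 1.97930 years.
Modified duration = D_Mac / (1 + y) = 1.97930 / 1.055 = 1.87611 years.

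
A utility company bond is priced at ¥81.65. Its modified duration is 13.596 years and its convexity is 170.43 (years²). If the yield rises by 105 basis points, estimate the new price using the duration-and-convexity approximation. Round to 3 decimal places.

¥70.761

Duration effect: -D_mod·Δy = -13.596 × (+0.0105) = -0.142758
Convexity effect: ½·C·(Δy)² = 0.5 × 170.43 × (0.0105)² = +0.00939495375
ΔP/P ≈ -0.142758 + 0.00939495375 = -0.13336304625
New price ≈ 81.65 × (1 - 0.13336304625) = 70.7609072736875.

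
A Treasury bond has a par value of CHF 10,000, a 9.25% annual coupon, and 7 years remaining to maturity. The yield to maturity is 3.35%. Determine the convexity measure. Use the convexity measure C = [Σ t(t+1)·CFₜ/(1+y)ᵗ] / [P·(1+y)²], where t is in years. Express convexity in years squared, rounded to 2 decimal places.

39.46

With y = 0.0335:
  t   CF        PV=CF/(1+0.0335)^t    t·PV        t(t+1)·PV
  1       925.00       895.0169       895.0169       1,790.0339
  2       925.00       866.0057     1,732.0115       5,196.0344
  3       925.00       837.9349     2,513.8048      10,055.2190
  4       925.00       810.7740     3,243.0960      16,215.4798
  5       925.00       784.4935     3,922.4673      23,534.8038
  6       925.00       759.0648     4,554.3887      31,880.7212
  7    10,925.00     8,674.5725    60,722.0072     485,776.0575
  Σ                 13,627.8623    77,582.7924     574,448.3498
P = 13,627.8623.
Convexity = Σ t(t+1)·PV / [P·(1+y)²] = 574,448.3498 / (13,627.8623 × 1.068122) = 39.46411.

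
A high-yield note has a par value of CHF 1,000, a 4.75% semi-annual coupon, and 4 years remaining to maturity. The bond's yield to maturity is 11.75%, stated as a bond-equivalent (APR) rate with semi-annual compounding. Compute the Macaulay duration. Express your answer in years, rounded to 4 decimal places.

Periodic yield y = 0.05875. Discount each cash flow and weight by its period:
  t   CF        PV=CF/(1+0.05875)^t    t·PV
  1        23.75        22.4321        22.4321
  2        23.75        21.1874        42.3747
  3        23.75        20.0117        60.0350
  4        23.75        18.9012        75.6049
  5        23.75        17.8524        89.2620
  6        23.75        16.8618       101.1706
  7        23.75        15.9261       111.4828
  8     1,023.75       648.4053     5,187.2421
  Σ                    781.5779     5,689.6041
Price P = Σ PV = 781.5779.
Macaulay duration = Σ(t·PV) / P = 5,689.6041 / 781.5779 = 7.27964 half-year periods.
In years: 7.27964 / 2 = 3.63982 years.

3.6398 years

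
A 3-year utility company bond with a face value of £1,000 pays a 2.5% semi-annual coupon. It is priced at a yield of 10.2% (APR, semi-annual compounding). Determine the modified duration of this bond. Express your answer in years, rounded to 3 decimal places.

Periodic yield y = 0.051. First find Macaulay duration:
  t   CF        PV=CF/(1+0.051)^t    t·PV
  1        12.50        11.8934        11.8934
  2        12.50        11.3163        22.6326
  3        12.50        10.7672        32.3015
  4        12.50        10.2447        40.9788
  5        12.50         9.7476        48.7379
  6     1,012.50       751.2401     4,507.4403
  Σ                    805.2092     4,663.9846
P = 805.2092; Macaulay duration = 4,663.9846 / 805.2092 = 5.79226 half-year periods = 2.89613 years.
Modified duration = D_Mac / (1 + y) = 2.89613 / 1.051 = 2.75560 years.

2.756 years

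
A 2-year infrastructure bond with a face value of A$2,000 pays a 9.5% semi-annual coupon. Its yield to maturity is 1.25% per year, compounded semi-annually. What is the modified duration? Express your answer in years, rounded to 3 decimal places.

1.867 years

Periodic yield y = 0.00625. First find Macaulay duration:
  t   CF        PV=CF/(1+0.00625)^t    t·PV
  1        95.00        94.4099        94.4099
  2        95.00        93.8235       187.6471
  3        95.00        93.2408       279.7224
  4     2,095.00     2,043.4332     8,173.7330
  Σ                  2,324.9075     8,735.5123
P = 2,324.9075; Macaulay duration = 8,735.5123 / 2,324.9075 = 3.75736 half-year periods = 1.87868 years.
Modified duration = D_Mac / (1 + y) = 1.87868 / 1.00625 = 1.86701 years.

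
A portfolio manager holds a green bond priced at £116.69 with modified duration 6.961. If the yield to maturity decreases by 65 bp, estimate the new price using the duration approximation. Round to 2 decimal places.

Duration approximation: ΔP/P ≈ -D_mod · Δy = -6.961 × (-0.0065) = +0.0452465.
New price ≈ 116.69 × (1 + 0.0452465) = 121.969814085.

£121.97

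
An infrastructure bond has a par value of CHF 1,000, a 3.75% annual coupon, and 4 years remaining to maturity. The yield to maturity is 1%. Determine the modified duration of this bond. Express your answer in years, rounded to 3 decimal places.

3.763 years

Periodic yield y = 0.01. First find Macaulay duration:
  t   CF        PV=CF/(1+0.01)^t    t·PV
  1        37.50        37.1287        37.1287
  2        37.50        36.7611        73.5222
  3        37.50        36.3971       109.1914
  4     1,037.50       997.0171     3,988.0684
  Σ                  1,107.3041     4,207.9107
P = 1,107.3041; Macaulay duration = 4,207.9107 / 1,107.3041 = 3.80014 years.
Modified duration = D_Mac / (1 + y) = 3.80014 / 1.01 = 3.76252 years.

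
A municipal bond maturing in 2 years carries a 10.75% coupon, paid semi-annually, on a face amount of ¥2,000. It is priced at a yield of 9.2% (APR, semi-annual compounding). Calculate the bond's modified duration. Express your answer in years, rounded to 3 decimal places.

1.773 years

Periodic yield y = 0.046. First find Macaulay duration:
  t   CF        PV=CF/(1+0.046)^t    t·PV
  1       107.50       102.7725       102.7725
  2       107.50        98.2528       196.5057
  3       107.50        93.9320       281.7959
  4     2,107.50     1,760.5195     7,042.0781
  Σ                  2,055.4768     7,623.1521
P = 2,055.4768; Macaulay duration = 7,623.1521 / 2,055.4768 = 3.70870 half-year periods = 1.85435 years.
Modified duration = D_Mac / (1 + y) = 1.85435 / 1.046 = 1.77280 years.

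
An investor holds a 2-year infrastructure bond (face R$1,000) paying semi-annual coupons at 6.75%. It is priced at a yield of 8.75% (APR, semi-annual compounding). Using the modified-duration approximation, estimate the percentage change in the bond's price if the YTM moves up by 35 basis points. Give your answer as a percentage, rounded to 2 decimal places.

Periodic yield y = 0.04375. Modified duration first:
  t   CF        PV=CF/(1+0.04375)^t    t·PV
  1        33.75        32.3353        32.3353
  2        33.75        30.9800        61.9599
  3        33.75        29.6814        89.0442
  4     1,033.75       871.0229     3,484.0916
  Σ                    964.0196     3,667.4310
P = 964.0196; D_Mac = 3.80431 half-year periods = 1.90216 yrs; D_mod = 1.90216/(1+0.04375) = 1.82242 yrs.
ΔP/P ≈ -D_mod · Δy = -1.82242 × (+0.0035) = -0.006378 = -0.6378%.

-0.64%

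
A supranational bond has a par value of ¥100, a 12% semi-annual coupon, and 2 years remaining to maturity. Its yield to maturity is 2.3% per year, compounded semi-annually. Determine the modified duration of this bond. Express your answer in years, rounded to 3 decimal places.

Periodic yield y = 0.0115. First find Macaulay duration:
  t   CF        PV=CF/(1+0.0115)^t    t·PV
  1         6.00         5.9318         5.9318
  2         6.00         5.8643        11.7287
  3         6.00         5.7977        17.3930
  4       106.00       101.2610       405.0441
  Σ                    118.8548       440.0976
P = 118.8548; Macaulay duration = 440.0976 / 118.8548 = 3.70282 half-year periods = 1.85141 years.
Modified duration = D_Mac / (1 + y) = 1.85141 / 1.0115 = 1.83036 years.

1.830 years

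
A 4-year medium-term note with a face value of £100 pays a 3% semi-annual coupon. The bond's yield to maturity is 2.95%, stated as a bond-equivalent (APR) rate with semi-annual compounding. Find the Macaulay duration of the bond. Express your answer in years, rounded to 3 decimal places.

3.799 years

Periodic yield y = 0.01475. Discount each cash flow and weight by its period:
  t   CF        PV=CF/(1+0.01475)^t    t·PV
  1         1.50         1.4782         1.4782
  2         1.50         1.4567         2.9134
  3         1.50         1.4355         4.3066
  4         1.50         1.4147         5.6587
  5         1.50         1.3941         6.9705
  6         1.50         1.3738         8.2431
  7         1.50         1.3539         9.4771
  8       101.50        90.2804       722.2433
  Σ                    100.1874       761.2909
Price P = Σ PV = 100.1874.
Macaulay duration = Σ(t·PV) / P = 761.2909 / 100.1874 = 7.59867 half-year periods.
In years: 7.59867 / 2 = 3.79934 years.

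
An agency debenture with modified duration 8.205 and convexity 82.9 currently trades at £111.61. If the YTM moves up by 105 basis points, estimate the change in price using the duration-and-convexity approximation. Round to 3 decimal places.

-£9.105

Duration effect: -D_mod·Δy = -8.205 × (+0.0105) = -0.0861525
Convexity effect: ½·C·(Δy)² = 0.5 × 82.9 × (0.0105)² = +0.0045698625
ΔP/P ≈ -0.0861525 + 0.0045698625 = -0.0815826375
ΔP ≈ 111.61 × (-0.0815826375) = -9.105438171375.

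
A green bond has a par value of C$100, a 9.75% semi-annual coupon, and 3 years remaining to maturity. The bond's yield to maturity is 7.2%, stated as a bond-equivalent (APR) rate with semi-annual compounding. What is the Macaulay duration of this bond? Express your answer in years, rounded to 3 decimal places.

Periodic yield y = 0.036. Discount each cash flow and weight by its period:
  t   CF        PV=CF/(1+0.036)^t    t·PV
  1        4.875         4.7056         4.7056
  2        4.875         4.5421         9.0842
  3        4.875         4.3843        13.1528
  4        4.875         4.2319        16.9276
  5        4.875         4.0848        20.4242
  6      104.875        84.8230       508.9378
  Σ                    106.7716       573.2321
Price P = Σ PV = 106.7716.
Macaulay duration = Σ(t·PV) / P = 573.2321 / 106.7716 = 5.36877 half-year periods.
In years: 5.36877 / 2 = 2.68438 years.

2.684 years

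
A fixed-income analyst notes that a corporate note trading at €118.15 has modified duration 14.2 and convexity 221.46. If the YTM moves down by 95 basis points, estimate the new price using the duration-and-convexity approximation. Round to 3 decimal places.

€135.269

Duration effect: -D_mod·Δy = -14.2 × (-0.0095) = +0.134900
Convexity effect: ½·C·(Δy)² = 0.5 × 221.46 × (-0.0095)² = +0.0099933825
ΔP/P ≈ +0.134900 + 0.0099933825 = +0.1448933825
New price ≈ 118.15 × (1 + 0.1448933825) = 135.269153142375.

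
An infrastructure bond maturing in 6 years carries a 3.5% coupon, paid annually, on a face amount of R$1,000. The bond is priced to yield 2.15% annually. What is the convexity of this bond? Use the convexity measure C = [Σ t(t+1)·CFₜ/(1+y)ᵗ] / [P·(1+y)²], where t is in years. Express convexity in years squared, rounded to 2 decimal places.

36.11

With y = 0.0215:
  t   CF        PV=CF/(1+0.0215)^t    t·PV        t(t+1)·PV
  1        35.00        34.2633        34.2633          68.5267
  2        35.00        33.5422        67.0844         201.2531
  3        35.00        32.8362        98.5086         394.0344
  4        35.00        32.1451       128.5803         642.9017
  5        35.00        31.4685       157.3426         944.0553
  6     1,035.00       910.9827     5,465.8961      38,261.2729
  Σ                  1,075.2380     5,951.6753      40,512.0441
P = 1,075.2380.
Convexity = Σ t(t+1)·PV / [P·(1+y)²] = 40,512.0441 / (1,075.2380 × 1.043462) = 36.10795.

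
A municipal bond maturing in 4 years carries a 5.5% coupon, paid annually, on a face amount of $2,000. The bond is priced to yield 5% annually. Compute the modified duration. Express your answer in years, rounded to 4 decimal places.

3.5246 years

Periodic yield y = 0.05. First find Macaulay duration:
  t   CF        PV=CF/(1+0.05)^t    t·PV
  1       110.00       104.7619       104.7619
  2       110.00        99.7732       199.5465
  3       110.00        95.0221       285.0664
  4     2,110.00     1,735.9022     6,943.6089
  Σ                  2,035.4595     7,532.9837
P = 2,035.4595; Macaulay duration = 7,532.9837 / 2,035.4595 = 3.70088 years.
Modified duration = D_Mac / (1 + y) = 3.70088 / 1.05 = 3.52464 years.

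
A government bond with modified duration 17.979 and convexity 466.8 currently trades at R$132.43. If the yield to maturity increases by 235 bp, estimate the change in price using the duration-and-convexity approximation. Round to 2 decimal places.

Duration effect: -D_mod·Δy = -17.979 × (+0.0235) = -0.4225065
Convexity effect: ½·C·(Δy)² = 0.5 × 466.8 × (0.0235)² = +0.12889515
ΔP/P ≈ -0.4225065 + 0.12889515 = -0.29361135
ΔP ≈ 132.43 × (-0.29361135) = -38.8829510805.

-R$38.88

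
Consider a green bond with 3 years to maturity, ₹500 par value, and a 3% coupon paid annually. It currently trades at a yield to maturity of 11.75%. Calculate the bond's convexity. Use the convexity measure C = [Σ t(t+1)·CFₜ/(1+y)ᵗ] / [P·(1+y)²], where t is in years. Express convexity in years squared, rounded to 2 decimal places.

With y = 0.1175:
  t   CF        PV=CF/(1+0.1175)^t    t·PV        t(t+1)·PV
  1        15.00        13.4228        13.4228          26.8456
  2        15.00        12.0115        24.0229          72.0688
  3       515.00       369.0325     1,107.0975       4,428.3902
  Σ                    394.4668     1,144.5433       4,527.3046
P = 394.4668.
Convexity = Σ t(t+1)·PV / [P·(1+y)²] = 4,527.3046 / (394.4668 × 1.248806) = 9.19040.

9.19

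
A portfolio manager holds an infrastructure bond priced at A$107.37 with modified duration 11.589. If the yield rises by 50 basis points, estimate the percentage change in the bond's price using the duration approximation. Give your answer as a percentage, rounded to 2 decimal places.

Duration approximation: ΔP/P ≈ -D_mod · Δy = -11.589 × (+0.005) = -0.057945.
As a percentage: -5.7945%.

-5.79%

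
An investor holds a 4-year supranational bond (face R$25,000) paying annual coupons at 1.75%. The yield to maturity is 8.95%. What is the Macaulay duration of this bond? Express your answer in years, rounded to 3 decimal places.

Periodic yield y = 0.0895. Discount each cash flow and weight by its year:
  t   CF        PV=CF/(1+0.0895)^t    t·PV
  1       437.50       401.5603       401.5603
  2       437.50       368.5731       737.1461
  3       437.50       338.2956     1,014.8868
  4    25,437.50    18,053.6695    72,214.6781
  Σ                 19,162.0985    74,368.2714
Price P = Σ PV = 19,162.0985.
Macaulay duration = Σ(t·PV) / P = 74,368.2714 / 19,162.0985 = 3.88101 years.

3.881 years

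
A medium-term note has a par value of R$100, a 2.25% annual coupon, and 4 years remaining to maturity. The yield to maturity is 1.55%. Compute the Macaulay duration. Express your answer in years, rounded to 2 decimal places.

Periodic yield y = 0.0155. Discount each cash flow and weight by its year:
  t   CF        PV=CF/(1+0.0155)^t    t·PV
  1         2.25         2.2157         2.2157
  2         2.25         2.1818         4.3637
  3         2.25         2.1485         6.4456
  4       102.25        96.1487       384.5950
  Σ                    102.6948       397.6199
Price P = Σ PV = 102.6948.
Macaulay duration = Σ(t·PV) / P = 397.6199 / 102.6948 = 3.87186 years.

3.87 years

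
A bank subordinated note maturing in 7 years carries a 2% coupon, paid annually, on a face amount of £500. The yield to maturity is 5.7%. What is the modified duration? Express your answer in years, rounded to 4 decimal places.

6.1879 years

Periodic yield y = 0.057. First find Macaulay duration:
  t   CF        PV=CF/(1+0.057)^t    t·PV
  1        10.00         9.4607         9.4607
  2        10.00         8.9506        17.9011
  3        10.00         8.4679        25.4037
  4        10.00         8.0112        32.0450
  5        10.00         7.5792        37.8961
  6        10.00         7.1705        43.0231
  7       510.00       345.9754     2,421.8281
  Σ                    395.6156     2,587.5578
P = 395.6156; Macaulay duration = 2,587.5578 / 395.6156 = 6.54059 years.
Modified duration = D_Mac / (1 + y) = 6.54059 / 1.057 = 6.18788 years.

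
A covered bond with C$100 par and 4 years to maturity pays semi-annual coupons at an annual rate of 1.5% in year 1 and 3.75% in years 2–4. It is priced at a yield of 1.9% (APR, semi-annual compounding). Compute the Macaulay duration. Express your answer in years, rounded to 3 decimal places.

3.825 years

Periodic yield y = 0.0095. Discount each cash flow and weight by its period:
  t   CF        PV=CF/(1+0.0095)^t    t·PV
  1        0.750         0.7429         0.7429
  2        0.750         0.7360         1.4719
  3        1.875         1.8226         5.4677
  4        1.875         1.8054         7.2216
  5        1.875         1.7884         8.9421
  6        1.875         1.7716        10.6295
  7        1.875         1.7549        12.2844
  8      101.875        94.4533       755.6262
  Σ                    104.8751       802.3865
Price P = Σ PV = 104.8751.
Macaulay duration = Σ(t·PV) / P = 802.3865 / 104.8751 = 7.65088 half-year periods.
In years: 7.65088 / 2 = 3.82544 years.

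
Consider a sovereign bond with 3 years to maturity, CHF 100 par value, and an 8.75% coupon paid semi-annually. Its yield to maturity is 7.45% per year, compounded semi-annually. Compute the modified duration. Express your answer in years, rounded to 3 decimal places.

2.611 years

Periodic yield y = 0.03725. First find Macaulay duration:
  t   CF        PV=CF/(1+0.03725)^t    t·PV
  1        4.375         4.2179         4.2179
  2        4.375         4.0664         8.1328
  3        4.375         3.9204        11.7611
  4        4.375         3.7796        15.1183
  5        4.375         3.6439        18.2193
  6      104.375        83.8100       502.8600
  Σ                    103.4381       560.3094
P = 103.4381; Macaulay duration = 560.3094 / 103.4381 = 5.41686 half-year periods = 2.70843 years.
Modified duration = D_Mac / (1 + y) = 2.70843 / 1.03725 = 2.61116 years.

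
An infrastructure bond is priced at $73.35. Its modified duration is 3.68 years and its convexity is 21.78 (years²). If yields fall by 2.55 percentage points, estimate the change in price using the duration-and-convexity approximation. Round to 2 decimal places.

+$7.40

Duration effect: -D_mod·Δy = -3.68 × (-0.0255) = +0.093840
Convexity effect: ½·C·(Δy)² = 0.5 × 21.78 × (-0.0255)² = +0.0070812225
ΔP/P ≈ +0.093840 + 0.0070812225 = +0.1009212225
ΔP ≈ 73.35 × (+0.1009212225) = +7.402571670375.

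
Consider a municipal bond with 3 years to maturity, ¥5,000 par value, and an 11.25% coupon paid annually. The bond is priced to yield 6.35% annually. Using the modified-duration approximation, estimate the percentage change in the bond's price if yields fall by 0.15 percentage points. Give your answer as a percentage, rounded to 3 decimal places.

Periodic yield y = 0.0635. Modified duration first:
  t   CF        PV=CF/(1+0.0635)^t    t·PV
  1       562.50       528.9140       528.9140
  2       562.50       497.3333       994.6666
  3     5,562.50     4,624.4229    13,873.2686
  Σ                  5,650.6701    15,396.8492
P = 5,650.6701; D_Mac = 2.72478 yrs; D_mod = 2.72478/(1+0.0635) = 2.56209 yrs.
ΔP/P ≈ -D_mod · Δy = -2.56209 × (-0.0015) = +0.003843 = +0.3843%.

+0.384%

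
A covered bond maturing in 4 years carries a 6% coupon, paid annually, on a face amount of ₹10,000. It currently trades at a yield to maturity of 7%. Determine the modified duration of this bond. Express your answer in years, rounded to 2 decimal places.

3.43 years

Periodic yield y = 0.07. First find Macaulay duration:
  t   CF        PV=CF/(1+0.07)^t    t·PV
  1       600.00       560.7477       560.7477
  2       600.00       524.0632     1,048.1265
  3       600.00       489.7787     1,469.3362
  4    10,600.00     8,086.6892    32,346.7570
  Σ                  9,661.2789    35,424.9673
P = 9,661.2789; Macaulay duration = 35,424.9673 / 9,661.2789 = 3.66670 years.
Modified duration = D_Mac / (1 + y) = 3.66670 / 1.07 = 3.42682 years.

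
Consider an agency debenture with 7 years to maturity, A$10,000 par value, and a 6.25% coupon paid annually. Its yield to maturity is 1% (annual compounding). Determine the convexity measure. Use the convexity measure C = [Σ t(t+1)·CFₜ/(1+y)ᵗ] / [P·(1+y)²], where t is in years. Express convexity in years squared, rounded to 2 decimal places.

With y = 0.01:
  t   CF        PV=CF/(1+0.01)^t    t·PV        t(t+1)·PV
  1       625.00       618.8119       618.8119       1,237.6238
  2       625.00       612.6850     1,225.3701       3,676.1102
  3       625.00       606.6188     1,819.8565       7,279.4261
  4       625.00       600.6127     2,402.4509      12,012.2543
  5       625.00       594.6661     2,973.3303      17,839.9816
  6       625.00       588.7783     3,532.6696      24,728.6874
  7    10,625.00     9,910.1293    69,370.9053     554,967.2426
  Σ                 13,532.3021    81,943.3946     621,741.3260
P = 13,532.3021.
Convexity = Σ t(t+1)·PV / [P·(1+y)²] = 621,741.3260 / (13,532.3021 × 1.020100) = 45.03968.

45.04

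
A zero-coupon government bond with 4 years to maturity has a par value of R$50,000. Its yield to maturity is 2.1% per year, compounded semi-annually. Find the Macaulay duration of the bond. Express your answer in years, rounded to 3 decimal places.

A zero-coupon bond has a single cash flow at maturity, so its Macaulay duration equals its maturity: 4 years.
(Equivalently: 8 semi-annual periods ÷ 2 = 4 years.)

4.000 years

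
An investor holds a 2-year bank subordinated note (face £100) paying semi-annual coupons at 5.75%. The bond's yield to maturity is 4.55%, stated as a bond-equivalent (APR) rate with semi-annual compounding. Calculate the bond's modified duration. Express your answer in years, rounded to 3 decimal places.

1.876 years

Periodic yield y = 0.02275. First find Macaulay duration:
  t   CF        PV=CF/(1+0.02275)^t    t·PV
  1        2.875         2.8110         2.8110
  2        2.875         2.7485         5.4970
  3        2.875         2.6874         8.0621
  4      102.875        94.0225       376.0901
  Σ                    102.2695       392.4603
P = 102.2695; Macaulay duration = 392.4603 / 102.2695 = 3.83751 half-year periods = 1.91876 years.
Modified duration = D_Mac / (1 + y) = 1.91876 / 1.02275 = 1.87608 years.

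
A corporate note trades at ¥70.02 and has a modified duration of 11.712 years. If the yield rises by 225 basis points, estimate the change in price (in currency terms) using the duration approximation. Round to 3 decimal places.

-¥18.452

Duration approximation: ΔP/P ≈ -D_mod · Δy = -11.712 × (+0.0225) = -0.263520.
ΔP ≈ 70.02 × (-0.263520) = -18.4516704.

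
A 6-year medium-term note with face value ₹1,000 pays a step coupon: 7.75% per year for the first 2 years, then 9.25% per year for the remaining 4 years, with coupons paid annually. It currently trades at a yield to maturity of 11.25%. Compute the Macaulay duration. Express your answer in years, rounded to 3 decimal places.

Periodic yield y = 0.1125. Discount each cash flow and weight by its year:
  t   CF        PV=CF/(1+0.1125)^t    t·PV
  1        77.50        69.6629        69.6629
  2        77.50        62.6184       125.2367
  3        92.50        67.1803       201.5408
  4        92.50        60.3867       241.5470
  5        92.50        54.2802       271.4011
  6     1,092.50       576.2638     3,457.5827
  Σ                    890.3923     4,366.9712
Price P = Σ PV = 890.3923.
Macaulay duration = Σ(t·PV) / P = 4,366.9712 / 890.3923 = 4.90455 years.

4.905 years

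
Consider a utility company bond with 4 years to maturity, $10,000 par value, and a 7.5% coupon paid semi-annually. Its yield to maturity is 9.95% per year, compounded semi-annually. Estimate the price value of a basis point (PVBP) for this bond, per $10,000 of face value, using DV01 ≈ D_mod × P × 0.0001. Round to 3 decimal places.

Periodic yield y = 0.04975.
  t   CF        PV=CF/(1+0.04975)^t    t·PV
  1       375.00       357.2279       357.2279
  2       375.00       340.2981       680.5962
  3       375.00       324.1706       972.5118
  4       375.00       308.8074     1,235.2297
  5       375.00       294.1724     1,470.8618
  6       375.00       280.2309     1,681.3852
  7       375.00       266.9501     1,868.6507
  8    10,375.00     7,035.5984    56,284.7869
  Σ                  9,207.4557    64,551.2501
P = 9,207.4557; D_Mac = 7.01076 half-year periods = 3.50538 yrs; D_mod = 3.33925 yrs.
DV01 ≈ 3.33925 × 9,207.4557 × 0.0001 = 3.074601.

$3.075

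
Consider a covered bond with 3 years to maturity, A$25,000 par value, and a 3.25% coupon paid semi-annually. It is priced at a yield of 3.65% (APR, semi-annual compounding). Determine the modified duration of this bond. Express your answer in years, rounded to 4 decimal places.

2.8301 years

Periodic yield y = 0.01825. First find Macaulay duration:
  t   CF        PV=CF/(1+0.01825)^t    t·PV
  1       406.25       398.9688       398.9688
  2       406.25       391.8181       783.6363
  3       406.25       384.7956     1,154.3869
  4       406.25       377.8990     1,511.5958
  5       406.25       371.1259     1,855.6296
  6    25,406.25    22,793.6594   136,761.9565
  Σ                 24,718.2669   142,466.1739
P = 24,718.2669; Macaulay duration = 142,466.1739 / 24,718.2669 = 5.76360 half-year periods = 2.88180 years.
Modified duration = D_Mac / (1 + y) = 2.88180 / 1.01825 = 2.83015 years.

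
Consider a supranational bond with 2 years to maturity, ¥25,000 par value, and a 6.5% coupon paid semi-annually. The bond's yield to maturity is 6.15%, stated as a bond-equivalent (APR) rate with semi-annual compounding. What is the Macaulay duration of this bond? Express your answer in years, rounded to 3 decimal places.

1.908 years

Periodic yield y = 0.03075. Discount each cash flow and weight by its period:
  t   CF        PV=CF/(1+0.03075)^t    t·PV
  1       812.50       788.2610       788.2610
  2       812.50       764.7451     1,529.4901
  3       812.50       741.9307     2,225.7921
  4    25,812.50    22,867.3951    91,469.5803
  Σ                 25,162.3318    96,013.1235
Price P = Σ PV = 25,162.3318.
Macaulay duration = Σ(t·PV) / P = 96,013.1235 / 25,162.3318 = 3.81575 half-year periods.
In years: 3.81575 / 2 = 1.90787 years.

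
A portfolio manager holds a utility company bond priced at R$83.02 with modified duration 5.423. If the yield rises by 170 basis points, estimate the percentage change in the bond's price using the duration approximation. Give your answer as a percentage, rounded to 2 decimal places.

Duration approximation: ΔP/P ≈ -D_mod · Δy = -5.423 × (+0.017) = -0.092191.
As a percentage: -9.2191%.

-9.22%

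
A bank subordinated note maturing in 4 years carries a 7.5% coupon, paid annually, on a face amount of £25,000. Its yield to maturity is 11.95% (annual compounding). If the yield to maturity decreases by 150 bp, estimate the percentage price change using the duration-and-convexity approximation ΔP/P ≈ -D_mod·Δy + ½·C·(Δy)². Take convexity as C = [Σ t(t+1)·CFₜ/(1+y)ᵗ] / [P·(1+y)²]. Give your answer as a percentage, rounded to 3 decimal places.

+4.934%

With y = 0.1195:
  t   CF        PV=CF/(1+0.1195)^t    t·PV        t(t+1)·PV
  1     1,875.00     1,674.8548     1,674.8548       3,349.7097
  2     1,875.00     1,496.0740     2,992.1480       8,976.4440
  3     1,875.00     1,336.3770     4,009.1309      16,036.5235
  4    26,875.00    17,110.0816    68,440.3265     342,201.6324
  Σ                 21,617.3874    77,116.4602     370,564.3096
P = 21,617.3874; D_Mac = 3.56733 yrs; D_mod = 3.18654 yrs; C = 13.67767.
Duration effect: -3.18654 × (-0.015) = +0.047798
Convexity effect: 0.5 × 13.67767 × (-0.015)² = +0.0015387
ΔP/P ≈ +0.047798 + 0.0015387 = +0.049337 = +4.9337%.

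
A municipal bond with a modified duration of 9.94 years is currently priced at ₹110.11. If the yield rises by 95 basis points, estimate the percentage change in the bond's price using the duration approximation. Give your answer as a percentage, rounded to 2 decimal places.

Duration approximation: ΔP/P ≈ -D_mod · Δy = -9.94 × (+0.0095) = -0.094430.
As a percentage: -9.4430%.

-9.44%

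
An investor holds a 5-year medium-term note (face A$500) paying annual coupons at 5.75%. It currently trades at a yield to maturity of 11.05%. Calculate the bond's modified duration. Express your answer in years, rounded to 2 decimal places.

Periodic yield y = 0.1105. First find Macaulay duration:
  t   CF        PV=CF/(1+0.1105)^t    t·PV
  1        28.75        25.8892        25.8892
  2        28.75        23.3131        46.6263
  3        28.75        20.9934        62.9801
  4        28.75        18.9044        75.6177
  5       528.75       313.0816     1,565.4081
  Σ                    402.1818     1,776.5214
P = 402.1818; Macaulay duration = 1,776.5214 / 402.1818 = 4.41721 years.
Modified duration = D_Mac / (1 + y) = 4.41721 / 1.1105 = 3.97768 years.

3.98 years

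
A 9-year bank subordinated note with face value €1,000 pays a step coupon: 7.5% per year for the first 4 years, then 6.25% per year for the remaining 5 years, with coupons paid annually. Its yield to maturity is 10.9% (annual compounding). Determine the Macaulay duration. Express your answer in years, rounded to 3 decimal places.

Periodic yield y = 0.109. Discount each cash flow and weight by its year:
  t   CF        PV=CF/(1+0.109)^t    t·PV
  1        75.00        67.6285        67.6285
  2        75.00        60.9815       121.9630
  3        75.00        54.9878       164.9635
  4        75.00        49.5833       198.3330
  5        62.50        37.2582       186.2912
  6        62.50        33.5962       201.5775
  7        62.50        30.2942       212.0593
  8        62.50        27.3167       218.5333
  9     1,062.50       418.7406     3,768.6650
  Σ                    780.3870     5,140.0143
Price P = Σ PV = 780.3870.
Macaulay duration = Σ(t·PV) / P = 5,140.0143 / 780.3870 = 6.58649 years.

6.586 years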